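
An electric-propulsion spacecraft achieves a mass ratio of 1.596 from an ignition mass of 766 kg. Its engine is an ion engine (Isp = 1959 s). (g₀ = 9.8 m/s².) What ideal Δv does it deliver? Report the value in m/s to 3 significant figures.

Δv ≈ 8980 m/s

v_e = Isp · g₀ = 1959 × 9.8 = 19198.2 m/s.
Δv = v_e · ln(1.596) = 19198.2 × 0.4675 ≈ 8975.2 m/s.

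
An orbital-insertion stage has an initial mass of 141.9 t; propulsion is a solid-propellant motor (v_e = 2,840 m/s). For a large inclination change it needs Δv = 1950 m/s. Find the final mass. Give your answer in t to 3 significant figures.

m₀/m_f = exp(Δv / v_e) = exp(1950 / 2840.0) = exp(0.6866) = 1.9870.
m_f = m₀ / 1.9870 = 141.9 / 1.9870 = 71.4142 t.

final mass ≈ 71.4 t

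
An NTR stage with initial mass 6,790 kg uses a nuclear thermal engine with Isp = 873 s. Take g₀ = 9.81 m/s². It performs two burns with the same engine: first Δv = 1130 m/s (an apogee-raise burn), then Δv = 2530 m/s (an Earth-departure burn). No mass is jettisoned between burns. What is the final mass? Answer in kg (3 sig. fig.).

final mass ≈ 4430 kg

v_e = Isp · g₀ = 873 × 9.81 = 8564.1 m/s.
After the first burn: m = 6790 × exp(−1130/8564.1) = 6790 × 0.87639 = 5,950.69 kg.
After the second burn: m = 5,950.69 × exp(−2530/8564.1) = 5,950.69 × 0.74422 = 4,428.62 kg.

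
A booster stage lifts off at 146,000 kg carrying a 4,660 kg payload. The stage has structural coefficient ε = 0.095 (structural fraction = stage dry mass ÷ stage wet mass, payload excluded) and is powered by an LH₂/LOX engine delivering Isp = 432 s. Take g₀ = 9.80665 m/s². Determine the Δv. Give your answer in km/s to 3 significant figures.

Δv ≈ 8.85 km/s

Stage wet mass = m₀ − payload = 146,000 − 4,660 = 141,340 kg.
Stage dry mass = ε × stage wet mass = 0.095 × 141,340 = 13,427.3 kg.
Burnout mass m_f = stage dry + payload = 13,427.3 + 4,660 = 18,087.3 kg.
v_e = Isp · g₀ = 432 × 9.80665 = 4236.5 m/s.
Rocket equation: Δv = v_e · ln(146,000/18,087.3) = 4236.5 × ln(8.072) = 4236.5 × 2.0884 ≈ 8847 m/s.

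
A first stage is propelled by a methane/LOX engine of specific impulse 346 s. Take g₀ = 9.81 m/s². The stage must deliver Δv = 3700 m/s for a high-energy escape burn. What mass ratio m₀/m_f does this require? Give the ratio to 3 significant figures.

mass ratio ≈ 2.97

v_e = Isp · g₀ = 346 × 9.81 = 3394.3 m/s.
Rocket equation: m₀/m_f = exp(Δv / v_e) = exp(3700 / 3394.3) = exp(1.0901) = 2.9745.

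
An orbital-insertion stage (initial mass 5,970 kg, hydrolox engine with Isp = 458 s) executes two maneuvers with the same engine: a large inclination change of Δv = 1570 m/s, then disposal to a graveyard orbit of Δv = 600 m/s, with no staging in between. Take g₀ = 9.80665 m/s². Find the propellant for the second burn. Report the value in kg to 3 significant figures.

propellant for the second burn ≈ 526 kg

v_e = Isp · g₀ = 458 × 9.80665 = 4491.4 m/s.
After the first burn: m = 5970 × exp(−1570/4491.4) = 5970 × 0.70500 = 4,208.85 kg.
After the second burn: m = 4,208.85 × exp(−600/4491.4) = 4,208.85 × 0.87495 = 3,682.53 kg.
Second-burn propellant = 4,208.85 − 3,682.53 = 526.32 kg.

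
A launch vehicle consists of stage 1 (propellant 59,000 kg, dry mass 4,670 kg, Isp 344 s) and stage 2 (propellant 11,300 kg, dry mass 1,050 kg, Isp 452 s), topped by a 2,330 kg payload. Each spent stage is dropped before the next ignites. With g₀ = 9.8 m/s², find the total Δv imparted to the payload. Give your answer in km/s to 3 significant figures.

Ignition mass of stage 1 = 59,000+4,670 + 11,300+1,050 + 2,330 = 78,350 kg.
Stage 1: m₀ = 78,350 kg, m_f = 78,350 − 59,000 = 19,350 kg; Δv = 344×9.8×ln(4.049) = 3371.2×1.3985 ≈ 4715 m/s.
Stage 2: m₀ = 14,680 kg, m_f = 14,680 − 11,300 = 3,380 kg; Δv = 452×9.8×ln(4.343) = 4429.6×1.4686 ≈ 6505 m/s.
Total Δv = 4715 + 6505 = 11220 m/s.

Δv ≈ 11.2 km/s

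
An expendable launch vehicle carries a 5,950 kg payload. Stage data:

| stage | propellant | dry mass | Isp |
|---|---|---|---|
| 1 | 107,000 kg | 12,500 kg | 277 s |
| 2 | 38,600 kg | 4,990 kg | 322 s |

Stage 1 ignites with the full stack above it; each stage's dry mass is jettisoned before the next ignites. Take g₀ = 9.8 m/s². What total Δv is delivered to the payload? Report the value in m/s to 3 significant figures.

Ignition mass of stage 1 = 107,000+12,500 + 38,600+4,990 + 5,950 = 169,040 kg.
Stage 1: m₀ = 169,040 kg, m_f = 169,040 − 107,000 = 62,040 kg; Δv = 277×9.8×ln(2.725) = 2714.6×1.0024 ≈ 2721 m/s.
Stage 2: m₀ = 49,540 kg, m_f = 49,540 − 38,600 = 10,940 kg; Δv = 322×9.8×ln(4.528) = 3155.6×1.5104 ≈ 4766 m/s.
Total Δv = 2721 + 4766 = 7487 m/s.

Δv ≈ 7490 m/s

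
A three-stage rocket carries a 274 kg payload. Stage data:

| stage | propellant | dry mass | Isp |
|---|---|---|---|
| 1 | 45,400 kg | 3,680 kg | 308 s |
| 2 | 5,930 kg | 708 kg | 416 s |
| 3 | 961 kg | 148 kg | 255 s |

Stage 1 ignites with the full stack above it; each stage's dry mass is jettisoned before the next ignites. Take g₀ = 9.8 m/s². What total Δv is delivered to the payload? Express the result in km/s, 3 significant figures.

Δv ≈ 13.2 km/s

Ignition mass of stage 1 = 45,400+3,680 + 5,930+708 + 961+148 + 274 = 57,101 kg.
Stage 1: m₀ = 57,101 kg, m_f = 57,101 − 45,400 = 11,701 kg; Δv = 308×9.8×ln(4.88) = 3018.4×1.5851 ≈ 4785 m/s.
Stage 2: m₀ = 8,021 kg, m_f = 8,021 − 5,930 = 2,091 kg; Δv = 416×9.8×ln(3.836) = 4076.8×1.3444 ≈ 5481 m/s.
Stage 3: m₀ = 1,383 kg, m_f = 1,383 − 961 = 422 kg; Δv = 255×9.8×ln(3.277) = 2499.0×1.1870 ≈ 2966 m/s.
Total Δv = 4785 + 5481 + 2966 = 13232 m/s.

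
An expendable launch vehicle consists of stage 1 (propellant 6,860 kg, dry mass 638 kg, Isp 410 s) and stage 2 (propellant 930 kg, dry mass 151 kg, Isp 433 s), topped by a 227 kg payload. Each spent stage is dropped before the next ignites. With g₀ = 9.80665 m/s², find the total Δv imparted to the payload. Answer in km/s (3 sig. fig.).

Ignition mass of stage 1 = 6,860+638 + 930+151 + 227 = 8,806 kg.
Stage 1: m₀ = 8,806 kg, m_f = 8,806 − 6,860 = 1,946 kg; Δv = 410×9.80665×ln(4.525) = 4020.7×1.5097 ≈ 6070 m/s.
Stage 2: m₀ = 1,308 kg, m_f = 1,308 − 930 = 378 kg; Δv = 433×9.80665×ln(3.46) = 4246.3×1.2414 ≈ 5271 m/s.
Total Δv = 6070 + 5271 = 11341 m/s.

Δv ≈ 11.3 km/s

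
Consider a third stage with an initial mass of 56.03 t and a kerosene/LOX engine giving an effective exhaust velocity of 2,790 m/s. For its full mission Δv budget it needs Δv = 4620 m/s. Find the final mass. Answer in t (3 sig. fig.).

final mass ≈ 10.7 t

m₀/m_f = exp(Δv / v_e) = exp(4620 / 2790.0) = exp(1.6559) = 5.2379.
m_f = m₀ / 5.2379 = 56.03 / 5.2379 = 10.697 t.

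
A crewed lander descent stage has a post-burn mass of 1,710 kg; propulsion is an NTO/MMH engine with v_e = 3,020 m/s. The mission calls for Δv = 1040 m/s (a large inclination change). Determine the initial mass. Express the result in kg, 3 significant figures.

initial mass ≈ 2410 kg

Using Δv = v_e ln(m₀/m_f): m₀/m_f = exp(Δv / v_e) = exp(1040 / 3020.0) = exp(0.3444) = 1.4111.
m₀ = m_f × 1.4111 = 1,710 × 1.4111 = 2,412.98 kg.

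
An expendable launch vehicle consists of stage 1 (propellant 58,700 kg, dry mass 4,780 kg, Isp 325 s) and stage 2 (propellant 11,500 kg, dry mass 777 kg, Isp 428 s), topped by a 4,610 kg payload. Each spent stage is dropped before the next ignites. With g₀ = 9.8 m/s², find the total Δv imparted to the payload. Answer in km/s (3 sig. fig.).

Ignition mass of stage 1 = 58,700+4,780 + 11,500+777 + 4,610 = 80,367 kg.
Stage 1: m₀ = 80,367 kg, m_f = 80,367 − 58,700 = 21,667 kg; Δv = 325×9.8×ln(3.709) = 3185.0×1.3108 ≈ 4175 m/s.
Stage 2: m₀ = 16,887 kg, m_f = 16,887 − 11,500 = 5,387 kg; Δv = 428×9.8×ln(3.135) = 4194.4×1.1426 ≈ 4792 m/s.
Total Δv = 4175 + 4792 = 8967 m/s.

Δv ≈ 8.97 km/s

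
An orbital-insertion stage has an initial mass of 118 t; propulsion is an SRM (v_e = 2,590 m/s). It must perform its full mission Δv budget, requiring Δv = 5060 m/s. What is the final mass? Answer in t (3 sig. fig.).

m₀/m_f = exp(Δv / v_e) = exp(5060 / 2590.0) = exp(1.9537) = 7.0545.
m_f = m₀ / 7.0545 = 118 / 7.0545 = 16.7269 t.

final mass ≈ 16.7 t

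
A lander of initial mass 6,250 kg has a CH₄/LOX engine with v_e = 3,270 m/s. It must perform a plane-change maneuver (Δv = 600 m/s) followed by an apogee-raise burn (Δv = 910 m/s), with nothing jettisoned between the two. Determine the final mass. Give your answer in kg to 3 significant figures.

After the first burn: m = 6250 × exp(−600/3270.0) = 6250 × 0.83236 = 5,202.25 kg.
After the second burn: m = 5,202.25 × exp(−910/3270.0) = 5,202.25 × 0.75708 = 3,938.52 kg.

final mass ≈ 3940 kg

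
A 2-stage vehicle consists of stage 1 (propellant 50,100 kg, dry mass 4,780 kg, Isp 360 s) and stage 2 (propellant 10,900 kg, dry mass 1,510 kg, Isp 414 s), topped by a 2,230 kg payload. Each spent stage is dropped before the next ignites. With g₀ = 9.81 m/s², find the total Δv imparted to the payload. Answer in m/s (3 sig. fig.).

Δv ≈ 10000 m/s

Ignition mass of stage 1 = 50,100+4,780 + 10,900+1,510 + 2,230 = 69,520 kg.
Stage 1: m₀ = 69,520 kg, m_f = 69,520 − 50,100 = 19,420 kg; Δv = 360×9.81×ln(3.58) = 3531.6×1.2753 ≈ 4504 m/s.
Stage 2: m₀ = 14,640 kg, m_f = 14,640 − 10,900 = 3,740 kg; Δv = 414×9.81×ln(3.914) = 4061.3×1.3647 ≈ 5542 m/s.
Total Δv = 4504 + 5542 = 10046 m/s.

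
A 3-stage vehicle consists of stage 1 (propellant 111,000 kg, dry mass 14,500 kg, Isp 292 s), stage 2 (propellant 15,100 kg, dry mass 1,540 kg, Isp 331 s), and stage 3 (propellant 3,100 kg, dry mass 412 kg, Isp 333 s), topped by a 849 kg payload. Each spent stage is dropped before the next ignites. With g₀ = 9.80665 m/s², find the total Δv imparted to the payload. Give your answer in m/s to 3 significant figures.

Δv ≈ 12200 m/s

Ignition mass of stage 1 = 111,000+14,500 + 15,100+1,540 + 3,100+412 + 849 = 146,501 kg.
Stage 1: m₀ = 146,501 kg, m_f = 146,501 − 111,000 = 35,501 kg; Δv = 292×9.80665×ln(4.127) = 2863.5×1.4175 ≈ 4059 m/s.
Stage 2: m₀ = 21,001 kg, m_f = 21,001 − 15,100 = 5,901 kg; Δv = 331×9.80665×ln(3.559) = 3246.0×1.2694 ≈ 4121 m/s.
Stage 3: m₀ = 4,361 kg, m_f = 4,361 − 3,100 = 1,261 kg; Δv = 333×9.80665×ln(3.458) = 3265.6×1.2408 ≈ 4052 m/s.
Total Δv = 4059 + 4121 + 4052 = 12232 m/s.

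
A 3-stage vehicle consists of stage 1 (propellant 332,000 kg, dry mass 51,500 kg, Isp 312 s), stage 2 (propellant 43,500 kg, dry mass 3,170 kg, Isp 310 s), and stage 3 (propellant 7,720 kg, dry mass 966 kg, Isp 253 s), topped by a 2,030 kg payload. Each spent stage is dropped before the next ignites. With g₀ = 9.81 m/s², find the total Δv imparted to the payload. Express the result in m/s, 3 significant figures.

Δv ≈ 11800 m/s

Ignition mass of stage 1 = 332,000+51,500 + 43,500+3,170 + 7,720+966 + 2,030 = 440,886 kg.
Stage 1: m₀ = 440,886 kg, m_f = 440,886 − 332,000 = 108,886 kg; Δv = 312×9.81×ln(4.049) = 3060.7×1.3985 ≈ 4280 m/s.
Stage 2: m₀ = 57,386 kg, m_f = 57,386 − 43,500 = 13,886 kg; Δv = 310×9.81×ln(4.133) = 3041.1×1.4189 ≈ 4315 m/s.
Stage 3: m₀ = 10,716 kg, m_f = 10,716 − 7,720 = 2,996 kg; Δv = 253×9.81×ln(3.577) = 2481.9×1.2745 ≈ 3163 m/s.
Total Δv = 4280 + 4315 + 3163 = 11758 m/s.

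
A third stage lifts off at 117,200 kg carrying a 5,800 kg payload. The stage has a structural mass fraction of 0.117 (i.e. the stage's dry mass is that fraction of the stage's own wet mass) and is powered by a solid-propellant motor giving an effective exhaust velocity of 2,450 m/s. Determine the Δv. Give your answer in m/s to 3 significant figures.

Δv ≈ 4480 m/s

Stage wet mass = m₀ − payload = 117,200 − 5,800 = 111,400 kg.
Stage dry mass = ε × stage wet mass = 0.117 × 111,400 = 13,033.8 kg.
Burnout mass m_f = stage dry + payload = 13,033.8 + 5,800 = 18,833.8 kg.
By the Tsiolkovsky rocket equation, Δv = v_e · ln(117,200/18,833.8) = 2450.0 × ln(6.223) = 2450.0 × 1.8282 ≈ 4479 m/s.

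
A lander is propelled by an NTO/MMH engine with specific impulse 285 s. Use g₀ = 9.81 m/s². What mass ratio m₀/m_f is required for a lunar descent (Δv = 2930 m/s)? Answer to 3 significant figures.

v_e = Isp · g₀ = 285 × 9.81 = 2795.9 m/s.
m₀/m_f = exp(Δv / v_e) = exp(2930 / 2795.9) = exp(1.0480) = 2.8519.

mass ratio ≈ 2.85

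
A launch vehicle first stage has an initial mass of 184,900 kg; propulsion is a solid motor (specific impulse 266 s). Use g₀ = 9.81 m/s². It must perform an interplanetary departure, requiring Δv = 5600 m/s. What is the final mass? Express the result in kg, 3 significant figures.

v_e = Isp · g₀ = 266 × 9.81 = 2609.5 m/s.
Using Δv = v_e ln(m₀/m_f): m₀/m_f = exp(Δv / v_e) = exp(5600 / 2609.5) = exp(2.1460) = 8.5509.
m_f = m₀ / 8.5509 = 184,900 / 8.5509 = 21,623.5 kg.

final mass ≈ 21600 kg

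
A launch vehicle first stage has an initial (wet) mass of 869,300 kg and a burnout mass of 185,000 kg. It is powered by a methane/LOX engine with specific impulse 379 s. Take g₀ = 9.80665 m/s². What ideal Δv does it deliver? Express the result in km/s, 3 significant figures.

v_e = Isp · g₀ = 379 × 9.80665 = 3716.7 m/s.
From the ideal rocket equation, Δv = v_e · ln(m₀/m_f) = 3716.7 × ln(4.699) = 3716.7 × 1.5473 ≈ 5751.0 m/s.

Δv ≈ 5.75 km/s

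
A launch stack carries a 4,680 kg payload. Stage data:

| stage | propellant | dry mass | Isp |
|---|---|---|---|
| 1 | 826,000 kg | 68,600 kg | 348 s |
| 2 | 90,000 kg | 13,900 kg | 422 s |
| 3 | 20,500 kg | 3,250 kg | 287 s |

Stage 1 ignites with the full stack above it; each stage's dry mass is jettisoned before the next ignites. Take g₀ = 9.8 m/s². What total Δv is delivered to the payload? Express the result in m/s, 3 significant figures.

Ignition mass of stage 1 = 826,000+68,600 + 90,000+13,900 + 20,500+3,250 + 4,680 = 1,026,930 kg.
Stage 1: m₀ = 1,026,930 kg, m_f = 1,026,930 − 826,000 = 200,930 kg; Δv = 348×9.8×ln(5.111) = 3410.4×1.6314 ≈ 5564 m/s.
Stage 2: m₀ = 132,330 kg, m_f = 132,330 − 90,000 = 42,330 kg; Δv = 422×9.8×ln(3.126) = 4135.6×1.1398 ≈ 4714 m/s.
Stage 3: m₀ = 28,430 kg, m_f = 28,430 − 20,500 = 7,930 kg; Δv = 287×9.8×ln(3.585) = 2812.6×1.2768 ≈ 3591 m/s.
Total Δv = 5564 + 4714 + 3591 = 13869 m/s.

Δv ≈ 13900 m/s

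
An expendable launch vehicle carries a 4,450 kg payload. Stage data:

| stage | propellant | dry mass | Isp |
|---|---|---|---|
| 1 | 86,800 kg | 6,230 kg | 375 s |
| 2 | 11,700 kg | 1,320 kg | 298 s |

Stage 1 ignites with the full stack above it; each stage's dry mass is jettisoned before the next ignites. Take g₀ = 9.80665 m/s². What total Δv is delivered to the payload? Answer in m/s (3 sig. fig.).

Δv ≈ 8900 m/s

Ignition mass of stage 1 = 86,800+6,230 + 11,700+1,320 + 4,450 = 110,500 kg.
Stage 1: m₀ = 110,500 kg, m_f = 110,500 − 86,800 = 23,700 kg; Δv = 375×9.80665×ln(4.662) = 3677.5×1.5395 ≈ 5662 m/s.
Stage 2: m₀ = 17,470 kg, m_f = 17,470 − 11,700 = 5,770 kg; Δv = 298×9.80665×ln(3.028) = 2922.4×1.1078 ≈ 3237 m/s.
Total Δv = 5662 + 3237 = 8899 m/s.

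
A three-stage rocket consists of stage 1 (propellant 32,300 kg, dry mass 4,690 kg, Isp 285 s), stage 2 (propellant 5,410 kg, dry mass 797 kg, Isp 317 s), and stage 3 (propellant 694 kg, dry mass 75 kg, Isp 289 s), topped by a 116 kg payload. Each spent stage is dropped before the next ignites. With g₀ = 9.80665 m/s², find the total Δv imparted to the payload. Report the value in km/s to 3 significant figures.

Ignition mass of stage 1 = 32,300+4,690 + 5,410+797 + 694+75 + 116 = 44,082 kg.
Stage 1: m₀ = 44,082 kg, m_f = 44,082 − 32,300 = 11,782 kg; Δv = 285×9.80665×ln(3.741) = 2794.9×1.3195 ≈ 3688 m/s.
Stage 2: m₀ = 7,092 kg, m_f = 7,092 − 5,410 = 1,682 kg; Δv = 317×9.80665×ln(4.216) = 3108.7×1.4390 ≈ 4473 m/s.
Stage 3: m₀ = 885 kg, m_f = 885 − 694 = 191 kg; Δv = 289×9.80665×ln(4.634) = 2834.1×1.5333 ≈ 4346 m/s.
Total Δv = 3688 + 4473 + 4346 = 12507 m/s.

Δv ≈ 12.5 km/s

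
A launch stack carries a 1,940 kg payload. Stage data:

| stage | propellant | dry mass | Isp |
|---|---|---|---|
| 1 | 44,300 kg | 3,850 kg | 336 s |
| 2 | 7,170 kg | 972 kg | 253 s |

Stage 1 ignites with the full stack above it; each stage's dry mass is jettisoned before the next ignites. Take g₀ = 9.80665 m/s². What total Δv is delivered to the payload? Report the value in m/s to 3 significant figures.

Ignition mass of stage 1 = 44,300+3,850 + 7,170+972 + 1,940 = 58,232 kg.
Stage 1: m₀ = 58,232 kg, m_f = 58,232 − 44,300 = 13,932 kg; Δv = 336×9.80665×ln(4.18) = 3295.0×1.4302 ≈ 4713 m/s.
Stage 2: m₀ = 10,082 kg, m_f = 10,082 − 7,170 = 2,912 kg; Δv = 253×9.80665×ln(3.462) = 2481.1×1.2419 ≈ 3081 m/s.
Total Δv = 4713 + 3081 = 7794 m/s.

Δv ≈ 7790 m/s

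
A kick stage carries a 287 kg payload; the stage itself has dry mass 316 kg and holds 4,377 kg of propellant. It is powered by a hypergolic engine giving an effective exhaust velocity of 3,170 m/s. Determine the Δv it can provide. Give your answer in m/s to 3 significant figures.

Δv ≈ 6690 m/s

m₀ = payload + dry + propellant = 287 + 316 + 4,377 = 4,980 kg.
m_f = payload + dry = 287 + 316 = 603 kg.
Rocket equation: Δv = v_e · ln(m₀/m_f) = 3170.0 × ln(8.259) = 3170.0 × 2.1113 ≈ 6692.7 m/s.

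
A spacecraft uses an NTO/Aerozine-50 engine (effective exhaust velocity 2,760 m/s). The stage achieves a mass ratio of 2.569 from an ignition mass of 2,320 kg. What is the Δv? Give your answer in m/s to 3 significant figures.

Δv = v_e · ln(2.569) = 2760.0 × 0.9435 ≈ 2604.1 m/s.

Δv ≈ 2600 m/s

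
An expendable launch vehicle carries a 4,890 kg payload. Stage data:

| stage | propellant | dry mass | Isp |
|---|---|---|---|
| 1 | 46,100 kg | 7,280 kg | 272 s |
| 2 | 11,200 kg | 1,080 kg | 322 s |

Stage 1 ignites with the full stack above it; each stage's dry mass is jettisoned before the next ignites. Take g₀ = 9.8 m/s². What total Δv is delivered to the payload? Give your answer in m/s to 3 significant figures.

Δv ≈ 6160 m/s

Ignition mass of stage 1 = 46,100+7,280 + 11,200+1,080 + 4,890 = 70,550 kg.
Stage 1: m₀ = 70,550 kg, m_f = 70,550 − 46,100 = 24,450 kg; Δv = 272×9.8×ln(2.885) = 2665.6×1.0597 ≈ 2825 m/s.
Stage 2: m₀ = 17,170 kg, m_f = 17,170 − 11,200 = 5,970 kg; Δv = 322×9.8×ln(2.876) = 3155.6×1.0564 ≈ 3334 m/s.
Total Δv = 2825 + 3334 = 6159 m/s.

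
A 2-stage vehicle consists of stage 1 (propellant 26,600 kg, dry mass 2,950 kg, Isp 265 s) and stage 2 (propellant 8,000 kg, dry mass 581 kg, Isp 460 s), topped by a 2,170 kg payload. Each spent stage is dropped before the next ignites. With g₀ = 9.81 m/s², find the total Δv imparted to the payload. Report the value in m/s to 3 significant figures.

Δv ≈ 8960 m/s

Ignition mass of stage 1 = 26,600+2,950 + 8,000+581 + 2,170 = 40,301 kg.
Stage 1: m₀ = 40,301 kg, m_f = 40,301 − 26,600 = 13,701 kg; Δv = 265×9.81×ln(2.941) = 2599.7×1.0789 ≈ 2805 m/s.
Stage 2: m₀ = 10,751 kg, m_f = 10,751 − 8,000 = 2,751 kg; Δv = 460×9.81×ln(3.908) = 4512.6×1.3630 ≈ 6151 m/s.
Total Δv = 2805 + 6151 = 8956 m/s.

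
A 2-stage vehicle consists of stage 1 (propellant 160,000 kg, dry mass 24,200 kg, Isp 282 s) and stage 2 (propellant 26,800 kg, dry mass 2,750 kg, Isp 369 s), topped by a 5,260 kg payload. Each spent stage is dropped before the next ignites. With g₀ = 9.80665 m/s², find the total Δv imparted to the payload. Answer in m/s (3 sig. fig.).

Ignition mass of stage 1 = 160,000+24,200 + 26,800+2,750 + 5,260 = 219,010 kg.
Stage 1: m₀ = 219,010 kg, m_f = 219,010 − 160,000 = 59,010 kg; Δv = 282×9.80665×ln(3.711) = 2765.5×1.3114 ≈ 3627 m/s.
Stage 2: m₀ = 34,810 kg, m_f = 34,810 − 26,800 = 8,010 kg; Δv = 369×9.80665×ln(4.346) = 3618.7×1.4692 ≈ 5317 m/s.
Total Δv = 3627 + 5317 = 8944 m/s.

Δv ≈ 8940 m/s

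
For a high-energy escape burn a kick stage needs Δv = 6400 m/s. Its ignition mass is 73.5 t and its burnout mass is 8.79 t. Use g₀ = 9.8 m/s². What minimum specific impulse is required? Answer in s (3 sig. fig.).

ln(m₀/m_f) = ln(73500/8790) = ln(8.362) = 2.1237.
By the Tsiolkovsky rocket equation, v_e = Δv / ln(m₀/m_f) = 6400 / 2.1237 = 3013.6 m/s.
Isp = v_e / g₀ = 3013.6 / 9.8 = 307.5 s.

Isp ≈ 308 s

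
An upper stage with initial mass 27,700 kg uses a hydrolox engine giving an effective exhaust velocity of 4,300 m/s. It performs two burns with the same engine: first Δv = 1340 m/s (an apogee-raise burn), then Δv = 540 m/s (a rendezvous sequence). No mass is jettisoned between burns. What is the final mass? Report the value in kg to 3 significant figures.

After the first burn: m = 27700 × exp(−1340/4300.0) = 27700 × 0.73225 = 20,283.3 kg.
After the second burn: m = 20,283.3 × exp(−540/4300.0) = 20,283.3 × 0.88198 = 17,889.5 kg.

final mass ≈ 17900 kg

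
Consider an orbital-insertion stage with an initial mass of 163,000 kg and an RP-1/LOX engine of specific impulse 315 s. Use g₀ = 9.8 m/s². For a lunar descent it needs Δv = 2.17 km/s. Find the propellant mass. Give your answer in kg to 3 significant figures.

propellant mass ≈ 82300 kg

v_e = Isp · g₀ = 315 × 9.8 = 3087.0 m/s.
From the ideal rocket equation, m₀/m_f = exp(Δv / v_e) = exp(2170 / 3087.0) = exp(0.7029) = 2.0197.
m_f = 163,000 / 2.0197 = 80,705.1 kg, so propellant = m₀ − m_f = 163,000 − 80,705.1 = 82,294.9 kg.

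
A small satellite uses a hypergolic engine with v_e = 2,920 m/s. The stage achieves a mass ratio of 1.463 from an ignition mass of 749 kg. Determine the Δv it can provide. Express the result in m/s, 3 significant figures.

Δv ≈ 1110 m/s

From the ideal rocket equation, Δv = v_e · ln(1.463) = 2920.0 × 0.3805 ≈ 1111.0 m/s.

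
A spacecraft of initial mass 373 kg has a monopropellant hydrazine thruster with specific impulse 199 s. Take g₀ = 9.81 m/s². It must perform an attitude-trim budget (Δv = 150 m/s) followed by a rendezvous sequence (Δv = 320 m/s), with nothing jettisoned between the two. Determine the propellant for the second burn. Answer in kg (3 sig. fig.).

v_e = Isp · g₀ = 199 × 9.81 = 1952.2 m/s.
After the first burn: m = 373 × exp(−150/1952.2) = 373 × 0.92604 = 345.413 kg.
After the second burn: m = 345.413 × exp(−320/1952.2) = 345.413 × 0.84881 = 293.19 kg.
Second-burn propellant = 345.413 − 293.19 = 52.223 kg.

propellant for the second burn ≈ 52.2 kg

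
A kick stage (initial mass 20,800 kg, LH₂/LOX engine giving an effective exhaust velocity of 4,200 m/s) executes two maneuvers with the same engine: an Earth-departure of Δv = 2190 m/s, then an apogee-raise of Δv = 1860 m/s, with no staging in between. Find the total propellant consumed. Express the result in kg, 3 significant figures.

total propellant consumed ≈ 12900 kg

After the first burn: m = 20800 × exp(−2190/4200.0) = 20800 × 0.59367 = 12,348.3 kg.
After the second burn: m = 12,348.3 × exp(−1860/4200.0) = 12,348.3 × 0.64220 = 7,930.08 kg.
Total propellant = m₀ − m_final = 20800 − 7,930.08 = 12,869.92 kg.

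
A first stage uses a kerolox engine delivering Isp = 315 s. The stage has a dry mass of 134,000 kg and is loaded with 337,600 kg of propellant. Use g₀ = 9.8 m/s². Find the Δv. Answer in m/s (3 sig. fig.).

v_e = Isp · g₀ = 315 × 9.8 = 3087.0 m/s.
m₀ = m_dry + m_prop = 134,000 + 337,600 = 471,600 kg.
From the ideal rocket equation, Δv = v_e · ln(m₀/m_f) = 3087.0 × ln(3.519) = 3087.0 × 1.2583 ≈ 3884.3 m/s.

Δv ≈ 3880 m/s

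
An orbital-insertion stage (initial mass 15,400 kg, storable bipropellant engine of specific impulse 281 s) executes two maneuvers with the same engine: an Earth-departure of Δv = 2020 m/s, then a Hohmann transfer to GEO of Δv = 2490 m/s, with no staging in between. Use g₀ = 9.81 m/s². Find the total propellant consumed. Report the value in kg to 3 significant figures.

total propellant consumed ≈ 12400 kg

v_e = Isp · g₀ = 281 × 9.81 = 2756.6 m/s.
After the first burn: m = 15400 × exp(−2020/2756.6) = 15400 × 0.48057 = 7,400.78 kg.
After the second burn: m = 7,400.78 × exp(−2490/2756.6) = 7,400.78 × 0.40524 = 2,999.09 kg.
Total propellant = m₀ − m_final = 15400 − 2,999.09 = 12,400.91 kg.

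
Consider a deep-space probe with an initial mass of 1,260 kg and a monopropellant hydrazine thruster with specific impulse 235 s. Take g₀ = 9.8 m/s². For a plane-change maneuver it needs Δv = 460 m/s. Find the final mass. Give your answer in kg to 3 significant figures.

final mass ≈ 1030 kg

v_e = Isp · g₀ = 235 × 9.8 = 2303.0 m/s.
Rocket equation: m₀/m_f = exp(Δv / v_e) = exp(460 / 2303.0) = exp(0.1997) = 1.2211.
m_f = m₀ / 1.2211 = 1,260 / 1.2211 = 1,031.86 kg.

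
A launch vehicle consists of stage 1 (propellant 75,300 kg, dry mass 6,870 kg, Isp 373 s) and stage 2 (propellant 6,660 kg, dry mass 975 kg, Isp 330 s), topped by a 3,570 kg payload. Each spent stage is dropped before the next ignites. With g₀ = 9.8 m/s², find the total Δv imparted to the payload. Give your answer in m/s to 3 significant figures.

Ignition mass of stage 1 = 75,300+6,870 + 6,660+975 + 3,570 = 93,375 kg.
Stage 1: m₀ = 93,375 kg, m_f = 93,375 − 75,300 = 18,075 kg; Δv = 373×9.8×ln(5.166) = 3655.4×1.6421 ≈ 6003 m/s.
Stage 2: m₀ = 11,205 kg, m_f = 11,205 − 6,660 = 4,545 kg; Δv = 330×9.8×ln(2.465) = 3234.0×0.9023 ≈ 2918 m/s.
Total Δv = 6003 + 2918 = 8921 m/s.

Δv ≈ 8920 m/s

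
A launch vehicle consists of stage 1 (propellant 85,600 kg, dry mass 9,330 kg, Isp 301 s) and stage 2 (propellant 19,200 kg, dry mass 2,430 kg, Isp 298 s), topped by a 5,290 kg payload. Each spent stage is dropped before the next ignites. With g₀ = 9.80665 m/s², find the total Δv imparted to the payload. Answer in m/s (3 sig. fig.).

Δv ≈ 7230 m/s

Ignition mass of stage 1 = 85,600+9,330 + 19,200+2,430 + 5,290 = 121,850 kg.
Stage 1: m₀ = 121,850 kg, m_f = 121,850 − 85,600 = 36,250 kg; Δv = 301×9.80665×ln(3.361) = 2951.8×1.2124 ≈ 3579 m/s.
Stage 2: m₀ = 26,920 kg, m_f = 26,920 − 19,200 = 7,720 kg; Δv = 298×9.80665×ln(3.487) = 2922.4×1.2491 ≈ 3650 m/s.
Total Δv = 3579 + 3650 = 7229 m/s.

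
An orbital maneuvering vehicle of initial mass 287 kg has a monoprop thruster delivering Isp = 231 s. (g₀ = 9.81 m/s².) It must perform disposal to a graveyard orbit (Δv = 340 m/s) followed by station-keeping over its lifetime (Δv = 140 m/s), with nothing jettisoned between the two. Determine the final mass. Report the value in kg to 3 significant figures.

final mass ≈ 232 kg

v_e = Isp · g₀ = 231 × 9.81 = 2266.1 m/s.
After the first burn: m = 287 × exp(−340/2266.1) = 287 × 0.86068 = 247.015 kg.
After the second burn: m = 247.015 × exp(−140/2266.1) = 247.015 × 0.94009 = 232.216 kg.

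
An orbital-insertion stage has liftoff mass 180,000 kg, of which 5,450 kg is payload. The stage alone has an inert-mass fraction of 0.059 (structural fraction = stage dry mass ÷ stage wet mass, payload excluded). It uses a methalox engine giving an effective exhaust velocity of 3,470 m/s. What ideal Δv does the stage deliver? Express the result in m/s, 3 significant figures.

Stage wet mass = m₀ − payload = 180,000 − 5,450 = 174,550 kg.
Stage dry mass = ε × stage wet mass = 0.059 × 174,550 = 10,298.5 kg.
Burnout mass m_f = stage dry + payload = 10,298.5 + 5,450 = 15,748.5 kg.
Δv = v_e · ln(180,000/15,748.5) = 3470.0 × ln(11.43) = 3470.0 × 2.4362 ≈ 8454 m/s.

Δv ≈ 8450 m/s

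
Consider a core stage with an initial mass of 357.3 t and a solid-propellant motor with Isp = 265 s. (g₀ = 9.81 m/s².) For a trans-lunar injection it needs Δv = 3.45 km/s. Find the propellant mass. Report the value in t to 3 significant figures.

v_e = Isp · g₀ = 265 × 9.81 = 2599.7 m/s.
m₀/m_f = exp(Δv / v_e) = exp(3450 / 2599.7) = exp(1.3271) = 3.7701.
m_f = 357.3 / 3.7701 = 94.772 t, so propellant = m₀ − m_f = 357.3 − 94.772 = 262.528 t.

propellant mass ≈ 263 t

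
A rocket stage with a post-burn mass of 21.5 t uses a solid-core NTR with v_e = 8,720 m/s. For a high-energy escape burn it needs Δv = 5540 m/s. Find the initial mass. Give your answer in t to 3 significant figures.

By the Tsiolkovsky rocket equation, m₀/m_f = exp(Δv / v_e) = exp(5540 / 8720.0) = exp(0.6353) = 1.8876.
m₀ = m_f × 1.8876 = 21.5 × 1.8876 = 40.5834 t.

initial mass ≈ 40.6 t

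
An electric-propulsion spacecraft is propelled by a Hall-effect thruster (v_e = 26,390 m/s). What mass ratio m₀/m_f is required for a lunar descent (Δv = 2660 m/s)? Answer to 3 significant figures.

mass ratio ≈ 1.11

m₀/m_f = exp(Δv / v_e) = exp(2660 / 26390.0) = exp(0.1008) = 1.1061.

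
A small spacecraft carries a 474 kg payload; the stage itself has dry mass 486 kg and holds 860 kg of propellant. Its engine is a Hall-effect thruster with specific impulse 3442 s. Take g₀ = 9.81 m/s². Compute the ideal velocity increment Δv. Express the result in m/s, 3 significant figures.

v_e = Isp · g₀ = 3442 × 9.81 = 33766.0 m/s.
m₀ = payload + dry + propellant = 474 + 486 + 860 = 1,820 kg.
m_f = payload + dry = 474 + 486 = 960 kg.
Δv = v_e · ln(m₀/m_f) = 33766.0 × ln(1.896) = 33766.0 × 0.6397 ≈ 21598.7 m/s.

Δv ≈ 21600 m/s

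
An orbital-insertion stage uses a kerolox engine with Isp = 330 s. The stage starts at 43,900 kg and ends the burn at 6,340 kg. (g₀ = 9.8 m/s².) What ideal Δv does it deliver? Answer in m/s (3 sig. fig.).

v_e = Isp · g₀ = 330 × 9.8 = 3234.0 m/s.
Rocket equation: Δv = v_e · ln(m₀/m_f) = 3234.0 × ln(6.924) = 3234.0 × 1.9350 ≈ 6257.9 m/s.

Δv ≈ 6260 m/s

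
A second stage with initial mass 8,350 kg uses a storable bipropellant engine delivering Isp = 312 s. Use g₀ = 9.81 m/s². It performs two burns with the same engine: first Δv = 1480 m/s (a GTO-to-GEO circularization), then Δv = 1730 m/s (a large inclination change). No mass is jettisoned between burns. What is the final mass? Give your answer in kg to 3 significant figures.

final mass ≈ 2930 kg

v_e = Isp · g₀ = 312 × 9.81 = 3060.7 m/s.
After the first burn: m = 8350 × exp(−1480/3060.7) = 8350 × 0.61659 = 5,148.53 kg.
After the second burn: m = 5,148.53 × exp(−1730/3060.7) = 5,148.53 × 0.56823 = 2,925.55 kg.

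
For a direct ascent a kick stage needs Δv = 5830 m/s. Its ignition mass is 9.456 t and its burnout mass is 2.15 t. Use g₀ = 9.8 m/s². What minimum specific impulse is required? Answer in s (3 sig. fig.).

ln(m₀/m_f) = ln(9456/2150) = ln(4.398) = 1.4812.
v_e = Δv / ln(m₀/m_f) = 5830 / 1.4812 = 3936.0 m/s.
Isp = v_e / g₀ = 3936.0 / 9.8 = 401.6 s.

Isp ≈ 402 s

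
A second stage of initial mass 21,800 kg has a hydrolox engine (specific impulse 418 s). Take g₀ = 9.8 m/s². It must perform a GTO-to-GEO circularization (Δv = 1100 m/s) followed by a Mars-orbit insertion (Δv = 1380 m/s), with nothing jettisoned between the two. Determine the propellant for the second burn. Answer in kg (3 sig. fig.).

v_e = Isp · g₀ = 418 × 9.8 = 4096.4 m/s.
After the first burn: m = 21800 × exp(−1100/4096.4) = 21800 × 0.76450 = 16,666.1 kg.
After the second burn: m = 16,666.1 × exp(−1380/4096.4) = 16,666.1 × 0.71399 = 11,899.4 kg.
Second-burn propellant = 16,666.1 − 11,899.4 = 4,766.7 kg.

propellant for the second burn ≈ 4770 kg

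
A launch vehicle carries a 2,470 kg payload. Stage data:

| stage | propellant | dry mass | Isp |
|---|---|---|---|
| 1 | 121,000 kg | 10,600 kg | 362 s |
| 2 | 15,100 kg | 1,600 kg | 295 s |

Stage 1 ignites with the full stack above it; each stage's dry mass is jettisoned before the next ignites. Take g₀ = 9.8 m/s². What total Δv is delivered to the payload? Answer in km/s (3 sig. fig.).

Ignition mass of stage 1 = 121,000+10,600 + 15,100+1,600 + 2,470 = 150,770 kg.
Stage 1: m₀ = 150,770 kg, m_f = 150,770 − 121,000 = 29,770 kg; Δv = 362×9.8×ln(5.064) = 3547.6×1.6223 ≈ 5755 m/s.
Stage 2: m₀ = 19,170 kg, m_f = 19,170 − 15,100 = 4,070 kg; Δv = 295×9.8×ln(4.71) = 2891.0×1.5497 ≈ 4480 m/s.
Total Δv = 5755 + 4480 = 10235 m/s.

Δv ≈ 10.2 km/s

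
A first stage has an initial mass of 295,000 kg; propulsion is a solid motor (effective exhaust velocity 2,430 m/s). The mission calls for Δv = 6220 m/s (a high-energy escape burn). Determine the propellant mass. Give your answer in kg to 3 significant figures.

propellant mass ≈ 272000 kg

From the ideal rocket equation, m₀/m_f = exp(Δv / v_e) = exp(6220 / 2430.0) = exp(2.5597) = 12.9316.
m_f = 295,000 / 12.9316 = 22,812.3 kg, so propellant = m₀ − m_f = 295,000 − 22,812.3 = 272,187.7 kg.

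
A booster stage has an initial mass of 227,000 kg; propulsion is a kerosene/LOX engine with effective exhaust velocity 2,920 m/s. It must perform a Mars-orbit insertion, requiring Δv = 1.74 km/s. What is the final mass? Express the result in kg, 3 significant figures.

final mass ≈ 125000 kg

m₀/m_f = exp(Δv / v_e) = exp(1740 / 2920.0) = exp(0.5959) = 1.8146.
m_f = m₀ / 1.8146 = 227,000 / 1.8146 = 125,096 kg.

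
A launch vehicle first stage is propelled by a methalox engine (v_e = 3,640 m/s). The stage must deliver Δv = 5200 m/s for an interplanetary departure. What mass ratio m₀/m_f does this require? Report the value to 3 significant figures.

mass ratio ≈ 4.17

Using Δv = v_e ln(m₀/m_f): m₀/m_f = exp(Δv / v_e) = exp(5200 / 3640.0) = exp(1.4286) = 4.1727.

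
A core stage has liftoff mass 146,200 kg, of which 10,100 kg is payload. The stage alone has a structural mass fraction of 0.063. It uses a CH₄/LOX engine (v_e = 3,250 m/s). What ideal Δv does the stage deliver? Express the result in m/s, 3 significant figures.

Δv ≈ 6690 m/s

Stage wet mass = m₀ − payload = 146,200 − 10,100 = 136,100 kg.
Stage dry mass = ε × stage wet mass = 0.063 × 136,100 = 8,574.3 kg.
Burnout mass m_f = stage dry + payload = 8,574.3 + 10,100 = 18,674.3 kg.
Δv = v_e · ln(146,200/18,674.3) = 3250.0 × ln(7.829) = 3250.0 × 2.0578 ≈ 6688 m/s.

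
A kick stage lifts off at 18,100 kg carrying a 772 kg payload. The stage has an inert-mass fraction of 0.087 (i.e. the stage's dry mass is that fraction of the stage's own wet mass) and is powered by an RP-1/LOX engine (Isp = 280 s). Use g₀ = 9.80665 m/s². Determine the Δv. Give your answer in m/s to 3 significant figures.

Δv ≈ 5690 m/s

Stage wet mass = m₀ − payload = 18,100 − 772 = 17,328 kg.
Stage dry mass = ε × stage wet mass = 0.087 × 17,328 = 1,507.54 kg.
Burnout mass m_f = stage dry + payload = 1,507.54 + 772 = 2,279.54 kg.
v_e = Isp · g₀ = 280 × 9.80665 = 2745.9 m/s.
Δv = v_e · ln(18,100/2,279.54) = 2745.9 × ln(7.94) = 2745.9 × 2.0719 ≈ 5689 m/s.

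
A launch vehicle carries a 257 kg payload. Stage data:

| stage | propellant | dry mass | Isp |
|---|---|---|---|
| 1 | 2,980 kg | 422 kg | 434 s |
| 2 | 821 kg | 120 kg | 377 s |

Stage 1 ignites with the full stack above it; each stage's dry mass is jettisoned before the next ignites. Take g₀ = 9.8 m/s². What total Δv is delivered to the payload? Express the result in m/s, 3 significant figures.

Δv ≈ 8710 m/s

Ignition mass of stage 1 = 2,980+422 + 821+120 + 257 = 4,600 kg.
Stage 1: m₀ = 4,600 kg, m_f = 4,600 − 2,980 = 1,620 kg; Δv = 434×9.8×ln(2.84) = 4253.2×1.0436 ≈ 4439 m/s.
Stage 2: m₀ = 1,198 kg, m_f = 1,198 − 821 = 377 kg; Δv = 377×9.8×ln(3.178) = 3694.6×1.1562 ≈ 4272 m/s.
Total Δv = 4439 + 4272 = 8711 m/s.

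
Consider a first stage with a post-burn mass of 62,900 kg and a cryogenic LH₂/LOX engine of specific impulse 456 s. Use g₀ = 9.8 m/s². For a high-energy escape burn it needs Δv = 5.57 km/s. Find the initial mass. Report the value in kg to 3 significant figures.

initial mass ≈ 219000 kg

v_e = Isp · g₀ = 456 × 9.8 = 4468.8 m/s.
m₀/m_f = exp(Δv / v_e) = exp(5570 / 4468.8) = exp(1.2464) = 3.4779.
m₀ = m_f × 3.4779 = 62,900 × 3.4779 = 218,760 kg.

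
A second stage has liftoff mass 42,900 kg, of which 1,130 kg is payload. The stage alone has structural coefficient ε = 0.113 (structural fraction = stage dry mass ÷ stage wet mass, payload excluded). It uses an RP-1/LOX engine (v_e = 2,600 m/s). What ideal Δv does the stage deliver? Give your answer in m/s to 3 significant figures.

Δv ≈ 5180 m/s

Stage wet mass = m₀ − payload = 42,900 − 1,130 = 41,770 kg.
Stage dry mass = ε × stage wet mass = 0.113 × 41,770 = 4,720.01 kg.
Burnout mass m_f = stage dry + payload = 4,720.01 + 1,130 = 5,850.01 kg.
Using Δv = v_e ln(m₀/m_f): Δv = v_e · ln(42,900/5,850.01) = 2600.0 × ln(7.333) = 2600.0 × 1.9924 ≈ 5180 m/s.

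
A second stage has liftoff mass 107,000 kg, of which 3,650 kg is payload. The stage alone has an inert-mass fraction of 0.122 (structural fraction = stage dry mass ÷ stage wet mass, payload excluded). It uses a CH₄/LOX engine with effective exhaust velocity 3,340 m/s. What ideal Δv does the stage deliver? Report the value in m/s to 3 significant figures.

Stage wet mass = m₀ − payload = 107,000 − 3,650 = 103,350 kg.
Stage dry mass = ε × stage wet mass = 0.122 × 103,350 = 12,608.7 kg.
Burnout mass m_f = stage dry + payload = 12,608.7 + 3,650 = 16,258.7 kg.
Rocket equation: Δv = v_e · ln(107,000/16,258.7) = 3340.0 × ln(6.581) = 3340.0 × 1.8842 ≈ 6293 m/s.

Δv ≈ 6290 m/s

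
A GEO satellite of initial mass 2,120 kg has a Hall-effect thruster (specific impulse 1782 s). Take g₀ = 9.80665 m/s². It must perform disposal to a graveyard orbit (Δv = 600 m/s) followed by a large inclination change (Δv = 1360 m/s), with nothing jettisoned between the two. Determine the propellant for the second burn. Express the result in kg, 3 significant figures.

v_e = Isp · g₀ = 1782 × 9.80665 = 17475.5 m/s.
After the first burn: m = 2120 × exp(−600/17475.5) = 2120 × 0.96625 = 2,048.45 kg.
After the second burn: m = 2,048.45 × exp(−1360/17475.5) = 2,048.45 × 0.92513 = 1,895.08 kg.
Second-burn propellant = 2,048.45 − 1,895.08 = 153.37 kg.

propellant for the second burn ≈ 153 kg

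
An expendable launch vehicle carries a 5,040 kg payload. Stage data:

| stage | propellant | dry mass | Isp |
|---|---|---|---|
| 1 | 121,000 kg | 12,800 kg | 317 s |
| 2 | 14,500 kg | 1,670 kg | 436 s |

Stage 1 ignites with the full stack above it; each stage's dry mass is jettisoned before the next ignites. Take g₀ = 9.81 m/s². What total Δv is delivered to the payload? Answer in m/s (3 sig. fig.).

Ignition mass of stage 1 = 121,000+12,800 + 14,500+1,670 + 5,040 = 155,010 kg.
Stage 1: m₀ = 155,010 kg, m_f = 155,010 − 121,000 = 34,010 kg; Δv = 317×9.81×ln(4.558) = 3109.8×1.5168 ≈ 4717 m/s.
Stage 2: m₀ = 21,210 kg, m_f = 21,210 − 14,500 = 6,710 kg; Δv = 436×9.81×ln(3.161) = 4277.2×1.1509 ≈ 4922 m/s.
Total Δv = 4717 + 4922 = 9639 m/s.

Δv ≈ 9640 m/s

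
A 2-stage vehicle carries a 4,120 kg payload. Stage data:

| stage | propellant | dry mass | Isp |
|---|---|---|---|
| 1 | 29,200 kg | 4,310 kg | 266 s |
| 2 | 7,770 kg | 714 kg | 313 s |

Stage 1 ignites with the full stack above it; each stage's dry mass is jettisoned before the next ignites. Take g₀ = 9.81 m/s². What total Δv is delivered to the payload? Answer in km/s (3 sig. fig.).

Ignition mass of stage 1 = 29,200+4,310 + 7,770+714 + 4,120 = 46,114 kg.
Stage 1: m₀ = 46,114 kg, m_f = 46,114 − 29,200 = 16,914 kg; Δv = 266×9.81×ln(2.726) = 2609.5×1.0030 ≈ 2617 m/s.
Stage 2: m₀ = 12,604 kg, m_f = 12,604 − 7,770 = 4,834 kg; Δv = 313×9.81×ln(2.607) = 3070.5×0.9583 ≈ 2943 m/s.
Total Δv = 2617 + 2943 = 5560 m/s.

Δv ≈ 5.56 km/s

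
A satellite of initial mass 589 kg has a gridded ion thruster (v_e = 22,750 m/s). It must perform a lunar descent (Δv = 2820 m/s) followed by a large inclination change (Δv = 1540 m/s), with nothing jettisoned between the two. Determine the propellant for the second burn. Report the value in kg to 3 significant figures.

After the first burn: m = 589 × exp(−2820/22750.0) = 589 × 0.88342 = 520.334 kg.
After the second burn: m = 520.334 × exp(−1540/22750.0) = 520.334 × 0.93455 = 486.278 kg.
Second-burn propellant = 520.334 − 486.278 = 34.056 kg.

propellant for the second burn ≈ 34.1 kg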